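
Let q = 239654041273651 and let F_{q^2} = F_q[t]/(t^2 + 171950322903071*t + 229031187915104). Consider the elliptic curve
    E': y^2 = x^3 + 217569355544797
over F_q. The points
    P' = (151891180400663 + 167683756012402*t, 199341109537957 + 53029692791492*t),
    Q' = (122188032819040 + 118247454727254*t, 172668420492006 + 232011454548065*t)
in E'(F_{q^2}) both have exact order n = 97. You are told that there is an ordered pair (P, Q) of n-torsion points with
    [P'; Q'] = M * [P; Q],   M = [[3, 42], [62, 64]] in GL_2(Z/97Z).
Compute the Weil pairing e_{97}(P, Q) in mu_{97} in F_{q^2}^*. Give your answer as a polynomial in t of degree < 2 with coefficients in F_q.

145917703952121 + 197710275982325*t

Since e_{97}(P,P)=e_{97}(Q,Q)=1 and e_{97}(Q,P)=e_{97}(P,Q)^{-1}, expanding e_{97}(3*P + 42*Q,62*P + 64*Q) leaves e(P,Q)^det(M).
det(M) mod 97 = 13; its inverse in (Z/97)^* is 15 (check: 13*15 mod 97 = 1).
7-bit Miller (1100001) on E'/F_{239654041273651} with a'=0, b'=217569355544797: accumulate tangent/chord ratios at Q'+S and P'+S'.
So e_{97}(P',Q') = 230615141147645 + 4782990749695*t.
e_{97}(P,Q) = (230615141147645 + 4782990749695*t)^{15} = 145917703952121 + 197710275982325*t.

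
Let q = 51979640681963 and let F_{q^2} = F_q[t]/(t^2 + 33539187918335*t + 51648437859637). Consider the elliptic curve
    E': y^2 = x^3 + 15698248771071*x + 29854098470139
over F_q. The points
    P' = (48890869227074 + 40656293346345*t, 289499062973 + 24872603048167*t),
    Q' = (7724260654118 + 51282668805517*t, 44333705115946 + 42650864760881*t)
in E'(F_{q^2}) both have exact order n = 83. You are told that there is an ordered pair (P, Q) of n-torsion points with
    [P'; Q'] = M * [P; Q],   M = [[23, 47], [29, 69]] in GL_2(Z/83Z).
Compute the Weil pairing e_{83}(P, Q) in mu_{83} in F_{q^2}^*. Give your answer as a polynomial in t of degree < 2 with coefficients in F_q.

e_{83} is bilinear + alternating on E[83], so e_{83}(23*P + 47*Q, 29*P + 69*Q) = e_{83}(P,Q)^(23*69-47*29).
det(M) mod 83 = 58; its inverse in (Z/83)^* is 73 (check: 58*73 mod 83 = 1).
Build f_{83,P'} and f_{83,Q'} via the 7-bit ladder of 83=1010011_2; evaluate at shifted divisors; quotient in F_{51979640681963^2}.
The quotient is 8899368029190 + 23328006024772*t.
(8899368029190 + 23328006024772*t)^{73} mod (51979640681963,f) = 19337580780183 + 45370102881308*t.

19337580780183 + 45370102881308*t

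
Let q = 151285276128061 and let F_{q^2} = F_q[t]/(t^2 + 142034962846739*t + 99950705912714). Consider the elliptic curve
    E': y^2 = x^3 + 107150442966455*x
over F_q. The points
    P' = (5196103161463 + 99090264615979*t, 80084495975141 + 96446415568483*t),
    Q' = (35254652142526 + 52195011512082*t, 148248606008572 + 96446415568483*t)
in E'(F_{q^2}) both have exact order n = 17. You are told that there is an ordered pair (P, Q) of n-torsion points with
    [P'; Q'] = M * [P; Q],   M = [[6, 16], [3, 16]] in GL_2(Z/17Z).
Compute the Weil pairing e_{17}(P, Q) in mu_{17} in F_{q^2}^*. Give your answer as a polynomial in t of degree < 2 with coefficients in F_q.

Since e_{17}(P,P)=e_{17}(Q,Q)=1 and e_{17}(Q,P)=e_{17}(P,Q)^{-1}, expanding e_{17}(6*P + 16*Q,3*P + 16*Q) leaves e(P,Q)^det(M).
det M = 6*16 - 16*3 = 48 = 14 (mod 17); 14^{-1} = 11 (mod 17).
Build f_{17,P'} and f_{17,Q'} via the 5-bit ladder of 17=10001_2; evaluate at shifted divisors; quotient in F_{151285276128061^2}.
Miller gives e_{17}(P',Q') = 139577914726756 + 10407546316072*t in F_{151285276128061^2}.
Hence e(P,Q) = 108963165301876 + 120448375988102*t in F_{151285276128061^2}^*.

108963165301876 + 120448375988102*t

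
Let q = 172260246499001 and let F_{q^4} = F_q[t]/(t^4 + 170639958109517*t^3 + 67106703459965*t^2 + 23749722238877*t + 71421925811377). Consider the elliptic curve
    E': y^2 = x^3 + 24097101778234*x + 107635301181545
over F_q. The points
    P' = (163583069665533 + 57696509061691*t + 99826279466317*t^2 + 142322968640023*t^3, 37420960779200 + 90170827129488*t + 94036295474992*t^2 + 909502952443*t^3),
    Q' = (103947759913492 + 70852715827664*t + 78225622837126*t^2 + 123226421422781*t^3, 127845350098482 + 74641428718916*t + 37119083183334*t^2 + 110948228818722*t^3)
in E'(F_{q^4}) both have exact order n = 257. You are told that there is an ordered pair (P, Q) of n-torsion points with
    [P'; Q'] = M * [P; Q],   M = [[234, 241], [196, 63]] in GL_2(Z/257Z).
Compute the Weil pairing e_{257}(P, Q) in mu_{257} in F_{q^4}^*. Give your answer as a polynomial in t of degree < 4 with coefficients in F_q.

Under M = [[234,241],[196,63]] in GL_2(Z/257), e_{257}(P',Q') = e_{257}(P,Q)^(234*63-241*196 mod 257).
det(M) mod 257 = 145; its inverse in (Z/257)^* is 39 (check: 145*39 mod 257 = 1).
Double-and-add over 100000001: 9-1 doublings, 2-1 additions; each step l_{T,T}/v_{2T} or l_{T,P'}/v at Q'+S for random S.
e_{257}(P',Q') = 107011254684269 + 148550593573411*t + 111685190811906*t^2 + 51746319605850*t^3.
Raise to 39: e(P,Q) = 3836325315809 + 8101729787320*t + 23508622191990*t^2 + 113051352078722*t^3 in mu_{257}.

3836325315809 + 8101729787320*t + 23508622191990*t^2 + 113051352078722*t^3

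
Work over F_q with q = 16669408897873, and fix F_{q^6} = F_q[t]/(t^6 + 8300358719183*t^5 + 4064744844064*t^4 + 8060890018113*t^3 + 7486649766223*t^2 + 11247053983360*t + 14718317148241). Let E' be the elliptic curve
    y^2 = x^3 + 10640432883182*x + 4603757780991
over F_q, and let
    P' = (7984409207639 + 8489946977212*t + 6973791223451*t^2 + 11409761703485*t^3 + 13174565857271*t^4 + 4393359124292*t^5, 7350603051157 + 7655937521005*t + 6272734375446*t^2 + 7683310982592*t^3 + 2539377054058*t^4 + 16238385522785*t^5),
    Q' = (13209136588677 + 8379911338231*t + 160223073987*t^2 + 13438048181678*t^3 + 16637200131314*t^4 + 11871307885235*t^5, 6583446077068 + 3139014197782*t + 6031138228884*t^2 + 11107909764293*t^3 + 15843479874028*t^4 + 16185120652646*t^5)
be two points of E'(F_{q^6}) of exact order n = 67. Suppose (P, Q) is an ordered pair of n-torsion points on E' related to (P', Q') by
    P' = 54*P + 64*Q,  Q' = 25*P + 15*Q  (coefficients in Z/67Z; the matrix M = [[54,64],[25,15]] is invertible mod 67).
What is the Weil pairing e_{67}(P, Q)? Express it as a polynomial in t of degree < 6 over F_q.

5240848612580 + 7464079945997*t + 16439813244775*t^2 + 4391823137978*t^3 + 7523385827080*t^4 + 11632195784395*t^5

e_{67} is bilinear + alternating on E[67], so e_{67}(54*P + 64*Q, 25*P + 15*Q) = e_{67}(P,Q)^(54*15-64*25).
det(M) mod 67 = 14; its inverse in (Z/67)^* is 24 (check: 14*24 mod 67 = 1).
Run Miller on y^2=x^3+10640432883182*x+4603757780991 over F_{16669408897873}: ladder 1000011 (7 bits); e = f_P(D_Q)/f_Q(D_P).
f_P(D_Q)/f_Q(D_P) = 8714825977107 + 11164594084126*t + 7073331270001*t^2 + 10896191307451*t^3 + 16213162748878*t^4 + 7385145415283*t^5.
Thus e_{67}(P,Q) = 5240848612580 + 7464079945997*t + 16439813244775*t^2 + 4391823137978*t^3 + 7523385827080*t^4 + 11632195784395*t^5.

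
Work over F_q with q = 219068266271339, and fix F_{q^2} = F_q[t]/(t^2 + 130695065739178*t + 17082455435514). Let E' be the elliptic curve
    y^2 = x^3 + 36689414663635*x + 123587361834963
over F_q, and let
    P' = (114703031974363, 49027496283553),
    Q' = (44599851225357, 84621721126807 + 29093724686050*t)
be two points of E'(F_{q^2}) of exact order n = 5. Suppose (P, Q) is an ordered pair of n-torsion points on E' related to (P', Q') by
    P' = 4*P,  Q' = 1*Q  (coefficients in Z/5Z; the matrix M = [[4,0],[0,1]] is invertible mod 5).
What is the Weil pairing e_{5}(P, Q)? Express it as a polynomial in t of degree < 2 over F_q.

150456680574556 + 153715306261171*t

e_{5}(aP+bQ,cP+dQ) = e_{5}(P,Q)^(ad-bc); with (a,b,c,d)=(4,0,0,1) this gives the det-5 law.
det(M) mod 5 = 4; its inverse in (Z/5)^* is 4 (check: 4*4 mod 5 = 1).
Run Miller on y^2=x^3+36689414663635*x+123587361834963 over F_{219068266271339}: ladder 101 (3 bits); e = f_P(D_Q)/f_Q(D_P).
Miller gives e_{5}(P',Q') = 60164611416543 + 65352960010168*t in F_{219068266271339^2}.
Hence e(P,Q) = 150456680574556 + 153715306261171*t in F_{219068266271339^2}^*.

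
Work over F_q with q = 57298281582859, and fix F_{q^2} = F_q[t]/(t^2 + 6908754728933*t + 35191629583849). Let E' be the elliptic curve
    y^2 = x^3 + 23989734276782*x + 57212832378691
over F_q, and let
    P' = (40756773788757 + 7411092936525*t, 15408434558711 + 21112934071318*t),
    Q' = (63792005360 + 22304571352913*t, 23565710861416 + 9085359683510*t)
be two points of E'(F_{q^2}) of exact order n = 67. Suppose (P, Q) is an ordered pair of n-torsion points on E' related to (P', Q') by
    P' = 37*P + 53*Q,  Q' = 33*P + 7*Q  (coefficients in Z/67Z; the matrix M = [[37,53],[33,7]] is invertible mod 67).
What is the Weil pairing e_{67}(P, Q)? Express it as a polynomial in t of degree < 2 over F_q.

50177120856159 + 30380805395609*t

Since e_{67}(P,P)=e_{67}(Q,Q)=1 and e_{67}(Q,P)=e_{67}(P,Q)^{-1}, expanding e_{67}(37*P + 53*Q,33*P + 7*Q) leaves e(P,Q)^det(M).
Hence e(P,Q) = e(P',Q')^{46} where 46 = 51^{-1} mod 67.
7-bit Miller (1000011) on E'/F_{57298281582859} with a'=23989734276782, b'=57212832378691: accumulate tangent/chord ratios at Q'+S and P'+S'.
Result: e(P',Q') = 28392335368077 + 53676426759519*t.
Thus e_{67}(P,Q) = 50177120856159 + 30380805395609*t.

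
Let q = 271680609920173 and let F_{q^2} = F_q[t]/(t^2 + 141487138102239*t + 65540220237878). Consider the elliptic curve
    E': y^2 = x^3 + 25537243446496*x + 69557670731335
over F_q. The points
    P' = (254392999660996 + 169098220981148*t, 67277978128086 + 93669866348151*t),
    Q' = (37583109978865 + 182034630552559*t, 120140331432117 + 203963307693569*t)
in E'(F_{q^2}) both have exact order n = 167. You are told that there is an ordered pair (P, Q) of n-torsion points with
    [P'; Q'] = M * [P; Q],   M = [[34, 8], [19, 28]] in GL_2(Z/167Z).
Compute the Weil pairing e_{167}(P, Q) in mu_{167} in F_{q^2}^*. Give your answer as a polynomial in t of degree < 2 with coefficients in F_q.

Under M = [[34,8],[19,28]] in GL_2(Z/167), e_{167}(P',Q') = e_{167}(P,Q)^(34*28-8*19 mod 167).
So e_{167}(P,Q) = e_{167}(P',Q')^{62}, since 132*62 = 1 mod 167.
Run Miller on y^2=x^3+25537243446496*x+69557670731335 over F_{271680609920173}: ladder 10100111 (8 bits); e = f_P(D_Q)/f_Q(D_P).
Miller gives e_{167}(P',Q') = 191299564967692 + 202429424770238*t in F_{271680609920173^2}.
e_{167}(P,Q) = (191299564967692 + 202429424770238*t)^{62} = 120965995568966 + 158287921215205*t.

120965995568966 + 158287921215205*t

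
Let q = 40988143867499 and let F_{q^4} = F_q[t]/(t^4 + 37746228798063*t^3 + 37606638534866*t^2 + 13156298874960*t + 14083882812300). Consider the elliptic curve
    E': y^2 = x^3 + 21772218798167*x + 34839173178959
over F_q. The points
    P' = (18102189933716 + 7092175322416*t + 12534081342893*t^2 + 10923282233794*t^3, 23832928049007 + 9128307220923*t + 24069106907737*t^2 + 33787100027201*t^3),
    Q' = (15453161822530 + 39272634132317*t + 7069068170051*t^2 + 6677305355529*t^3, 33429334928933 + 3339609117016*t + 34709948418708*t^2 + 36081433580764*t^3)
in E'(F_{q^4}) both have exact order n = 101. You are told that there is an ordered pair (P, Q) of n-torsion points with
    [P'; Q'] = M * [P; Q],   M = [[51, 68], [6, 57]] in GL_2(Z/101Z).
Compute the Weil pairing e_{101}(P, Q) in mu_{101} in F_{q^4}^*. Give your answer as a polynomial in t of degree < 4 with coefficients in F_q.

Under M = [[51,68],[6,57]] in GL_2(Z/101), e_{101}(P',Q') = e_{101}(P,Q)^(51*57-68*6 mod 101).
So e_{101}(P,Q) = e_{101}(P',Q')^{66}, since 75*66 = 1 mod 101.
Double-and-add over 1100101: 7-1 doublings, 4-1 additions; each step l_{T,T}/v_{2T} or l_{T,P'}/v at Q'+S for random S.
Miller gives e_{101}(P',Q') = 22448492780538 + 25001286716561*t + 12679975937768*t^2 + 14407669234242*t^3 in F_{40988143867499^4}.
Raise to 66: e(P,Q) = 16783213842303 + 583139198443*t + 16039372618039*t^2 + 26288820955260*t^3 in mu_{101}.

16783213842303 + 583139198443*t + 16039372618039*t^2 + 26288820955260*t^3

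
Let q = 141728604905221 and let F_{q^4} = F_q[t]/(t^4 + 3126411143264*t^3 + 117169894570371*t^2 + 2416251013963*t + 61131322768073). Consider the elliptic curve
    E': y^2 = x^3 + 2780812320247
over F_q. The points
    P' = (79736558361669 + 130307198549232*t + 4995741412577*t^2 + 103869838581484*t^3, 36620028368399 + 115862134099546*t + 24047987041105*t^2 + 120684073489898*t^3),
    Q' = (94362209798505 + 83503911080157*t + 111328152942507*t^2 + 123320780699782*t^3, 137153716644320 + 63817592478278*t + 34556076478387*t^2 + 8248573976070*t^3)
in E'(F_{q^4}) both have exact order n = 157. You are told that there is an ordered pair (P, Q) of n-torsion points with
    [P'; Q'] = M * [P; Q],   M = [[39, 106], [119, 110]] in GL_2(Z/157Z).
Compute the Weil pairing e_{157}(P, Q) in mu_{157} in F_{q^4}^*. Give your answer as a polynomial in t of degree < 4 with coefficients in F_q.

78623666232683 + 134093133033197*t + 117243164500532*t^2 + 29559550200996*t^3

e_{157}(aP+bQ,cP+dQ) = e_{157}(P,Q)^(ad-bc); with (a,b,c,d)=(39,106,119,110) this gives the det-157 law.
det(M) mod 157 = 154; its inverse in (Z/157)^* is 52 (check: 154*52 mod 157 = 1).
Miller loop for e_{157} over F_{141728604905221^4}: bits of 157 = 10011101; 7 double steps + 4 add steps, l/v at each.
e_{157}(P',Q') = 77155708345756 + 60899931959795*t + 75599773209674*t^2 + 8806708253733*t^3.
(77155708345756 + 60899931959795*t + 75599773209674*t^2 + 8806708253733*t^3)^{52} mod (141728604905221,f) = 78623666232683 + 134093133033197*t + 117243164500532*t^2 + 29559550200996*t^3.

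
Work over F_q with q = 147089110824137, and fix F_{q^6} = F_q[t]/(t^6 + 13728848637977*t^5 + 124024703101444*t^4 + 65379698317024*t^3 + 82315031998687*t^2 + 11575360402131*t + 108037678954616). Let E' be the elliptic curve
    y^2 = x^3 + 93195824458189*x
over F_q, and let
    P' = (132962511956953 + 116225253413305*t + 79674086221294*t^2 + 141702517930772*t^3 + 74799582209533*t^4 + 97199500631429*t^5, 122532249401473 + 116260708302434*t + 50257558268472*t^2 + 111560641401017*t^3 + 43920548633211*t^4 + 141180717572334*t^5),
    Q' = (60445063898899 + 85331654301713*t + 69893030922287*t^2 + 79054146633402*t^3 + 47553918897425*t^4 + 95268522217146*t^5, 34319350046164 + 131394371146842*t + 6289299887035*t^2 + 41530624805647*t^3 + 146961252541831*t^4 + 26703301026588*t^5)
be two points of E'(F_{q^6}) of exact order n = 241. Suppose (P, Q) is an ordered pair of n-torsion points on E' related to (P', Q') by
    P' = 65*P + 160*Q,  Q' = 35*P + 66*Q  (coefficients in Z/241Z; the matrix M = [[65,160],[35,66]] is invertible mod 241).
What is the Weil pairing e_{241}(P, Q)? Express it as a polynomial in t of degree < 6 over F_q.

101334643053192 + 82932027585940*t + 64778981808839*t^2 + 136171902996245*t^3 + 26934069686544*t^4 + 62258510649226*t^5

The 241-Weil pairing on E[241] over F_{147089110824137} is alternating-bilinear: e_{241}(P',Q') = e_{241}(P,Q)^det(M).
So e_{241}(P,Q) = e_{241}(P',Q')^{140}, since 136*140 = 1 mod 241.
8-bit Miller (11110001) on E'/F_{147089110824137} with a'=93195824458189, b'=0: accumulate tangent/chord ratios at Q'+S and P'+S'.
So e_{241}(P',Q') = 108858283691888 + 108126581332143*t + 21646186467574*t^2 + 76466611133361*t^3 + 54491570135004*t^4 + 689381778541*t^5.
Hence e(P,Q) = 101334643053192 + 82932027585940*t + 64778981808839*t^2 + 136171902996245*t^3 + 26934069686544*t^4 + 62258510649226*t^5 in F_{147089110824137^6}^*.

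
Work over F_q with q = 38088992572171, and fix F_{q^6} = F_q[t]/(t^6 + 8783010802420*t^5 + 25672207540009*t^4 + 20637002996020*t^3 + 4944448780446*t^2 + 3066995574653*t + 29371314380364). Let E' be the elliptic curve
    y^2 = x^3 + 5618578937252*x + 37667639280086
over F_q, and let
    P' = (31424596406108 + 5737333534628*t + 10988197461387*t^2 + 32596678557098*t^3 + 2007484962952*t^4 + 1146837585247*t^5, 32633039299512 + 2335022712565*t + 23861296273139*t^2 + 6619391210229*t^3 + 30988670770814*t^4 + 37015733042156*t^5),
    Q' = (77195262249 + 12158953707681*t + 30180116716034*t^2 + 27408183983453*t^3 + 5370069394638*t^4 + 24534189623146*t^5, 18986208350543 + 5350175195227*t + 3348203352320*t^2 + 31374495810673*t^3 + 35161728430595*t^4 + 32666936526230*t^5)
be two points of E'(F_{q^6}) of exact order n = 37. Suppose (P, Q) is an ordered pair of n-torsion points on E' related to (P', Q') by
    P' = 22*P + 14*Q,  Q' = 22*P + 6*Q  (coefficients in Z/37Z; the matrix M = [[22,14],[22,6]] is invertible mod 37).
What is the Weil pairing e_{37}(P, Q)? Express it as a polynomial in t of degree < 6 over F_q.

e_{37} is bilinear + alternating on E[37], so e_{37}(22*P + 14*Q, 22*P + 6*Q) = e_{37}(P,Q)^(22*6-14*22).
Hence e(P,Q) = e(P',Q')^{33} where 33 = 9^{-1} mod 37.
6-bit Miller (100101) on E'/F_{38088992572171} with a'=5618578937252, b'=37667639280086: accumulate tangent/chord ratios at Q'+S and P'+S'.
Miller gives e_{37}(P',Q') = 29796219957971 + 5923301993226*t + 2290994357006*t^2 + 31457040668597*t^3 + 23219112260816*t^4 + 13741997256481*t^5 in F_{38088992572171^6}.
Thus e_{37}(P,Q) = 21148885866598 + 18707560246680*t + 31684278278319*t^2 + 29335247044384*t^3 + 11094545794200*t^4 + 23494682264506*t^5.

21148885866598 + 18707560246680*t + 31684278278319*t^2 + 29335247044384*t^3 + 11094545794200*t^4 + 23494682264506*t^5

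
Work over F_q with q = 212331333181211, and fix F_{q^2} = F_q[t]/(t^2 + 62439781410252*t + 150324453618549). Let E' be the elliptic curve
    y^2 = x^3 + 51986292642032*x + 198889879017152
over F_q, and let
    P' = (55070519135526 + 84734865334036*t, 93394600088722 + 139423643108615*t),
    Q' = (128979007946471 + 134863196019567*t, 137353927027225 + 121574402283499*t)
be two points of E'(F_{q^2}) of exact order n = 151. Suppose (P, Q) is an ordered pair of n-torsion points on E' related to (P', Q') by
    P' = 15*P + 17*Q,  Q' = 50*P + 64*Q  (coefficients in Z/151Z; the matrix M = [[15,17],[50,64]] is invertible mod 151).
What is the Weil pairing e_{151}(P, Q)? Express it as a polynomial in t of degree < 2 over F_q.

146101732842146 + 83196557087877*t

e_{151}(aP+bQ,cP+dQ) = e_{151}(P,Q)^(ad-bc); with (a,b,c,d)=(15,17,50,64) this gives the det-151 law.
So e_{151}(P,Q) = e_{151}(P',Q')^{81}, since 110*81 = 1 mod 151.
Miller loop for e_{151} over F_{212331333181211^2}: bits of 151 = 10010111; 7 double steps + 4 add steps, l/v at each.
So e_{151}(P',Q') = 74650222072240 + 177478141427546*t.
Finally e_{151}(P,Q) = 146101732842146 + 83196557087877*t.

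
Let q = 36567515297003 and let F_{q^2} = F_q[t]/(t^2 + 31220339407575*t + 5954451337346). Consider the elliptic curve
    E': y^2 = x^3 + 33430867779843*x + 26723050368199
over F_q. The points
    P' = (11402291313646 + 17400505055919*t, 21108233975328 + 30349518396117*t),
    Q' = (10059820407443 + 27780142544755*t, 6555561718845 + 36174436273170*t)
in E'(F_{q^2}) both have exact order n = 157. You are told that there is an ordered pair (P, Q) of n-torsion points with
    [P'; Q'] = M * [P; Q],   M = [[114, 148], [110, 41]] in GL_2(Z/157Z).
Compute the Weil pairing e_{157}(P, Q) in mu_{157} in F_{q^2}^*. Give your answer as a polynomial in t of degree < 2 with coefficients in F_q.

17262566463028 + 9361834155484*t

e_{157}(aP+bQ,cP+dQ) = e_{157}(P,Q)^(ad-bc); with (a,b,c,d)=(114,148,110,41) this gives the det-157 law.
det M = 114*41 - 148*110 = -11606 = 12 (mod 157); 12^{-1} = 144 (mod 157).
n = 157 = (10011101)_2 (8 bits, wt 5); accumulate f_{157,P'}(Q'+S)/f_{157,P'}(S) along the 7-step ladder.
f_P(D_Q)/f_Q(D_P) = 3721881409722 + 14631135208824*t.
Thus e_{157}(P,Q) = 17262566463028 + 9361834155484*t.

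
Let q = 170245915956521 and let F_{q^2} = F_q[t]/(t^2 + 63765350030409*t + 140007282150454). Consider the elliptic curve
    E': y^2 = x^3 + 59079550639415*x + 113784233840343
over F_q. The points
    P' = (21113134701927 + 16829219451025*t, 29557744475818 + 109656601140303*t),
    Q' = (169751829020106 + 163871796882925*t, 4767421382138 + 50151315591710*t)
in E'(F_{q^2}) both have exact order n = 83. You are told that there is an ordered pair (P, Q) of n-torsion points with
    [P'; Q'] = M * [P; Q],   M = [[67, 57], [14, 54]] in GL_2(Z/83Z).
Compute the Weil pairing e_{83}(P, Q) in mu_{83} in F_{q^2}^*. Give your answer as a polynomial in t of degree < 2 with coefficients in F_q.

e_{83} is bilinear + alternating on E[83], so e_{83}(67*P + 57*Q, 14*P + 54*Q) = e_{83}(P,Q)^(67*54-57*14).
Inverting 81 mod 83: 41. Thus e_{83}(P,Q) = e(P',Q')^{41}.
7-bit Miller (1010011) on E'/F_{170245915956521} with a'=59079550639415, b'=113784233840343: accumulate tangent/chord ratios at Q'+S and P'+S'.
e_{83}(P',Q') = 39963862033908 + 87545377135672*t.
(39963862033908 + 87545377135672*t)^{41} mod (170245915956521,f) = 77853541263614 + 23108543341245*t.

77853541263614 + 23108543341245*t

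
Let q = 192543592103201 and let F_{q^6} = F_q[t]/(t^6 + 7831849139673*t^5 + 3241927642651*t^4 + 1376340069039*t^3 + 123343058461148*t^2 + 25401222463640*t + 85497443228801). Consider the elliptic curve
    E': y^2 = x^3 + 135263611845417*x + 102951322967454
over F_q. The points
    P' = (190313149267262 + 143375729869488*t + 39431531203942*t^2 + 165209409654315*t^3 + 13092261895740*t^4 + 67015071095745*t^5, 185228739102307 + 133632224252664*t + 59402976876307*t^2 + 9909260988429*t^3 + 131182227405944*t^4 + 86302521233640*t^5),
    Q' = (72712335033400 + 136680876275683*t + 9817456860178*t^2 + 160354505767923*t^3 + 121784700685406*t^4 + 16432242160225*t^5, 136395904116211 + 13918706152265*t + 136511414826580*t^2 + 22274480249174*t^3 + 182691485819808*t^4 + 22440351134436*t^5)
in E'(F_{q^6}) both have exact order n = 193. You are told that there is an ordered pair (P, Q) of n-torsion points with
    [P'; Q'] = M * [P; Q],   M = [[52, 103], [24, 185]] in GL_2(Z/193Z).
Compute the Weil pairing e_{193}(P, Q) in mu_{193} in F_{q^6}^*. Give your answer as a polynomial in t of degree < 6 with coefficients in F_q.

456280181248 + 59973908105264*t + 1226419150303*t^2 + 137616884778671*t^3 + 100313667411186*t^4 + 182869578794079*t^5

Since e_{193}(P,P)=e_{193}(Q,Q)=1 and e_{193}(Q,P)=e_{193}(P,Q)^{-1}, expanding e_{193}(52*P + 103*Q,24*P + 185*Q) leaves e(P,Q)^det(M).
Hence e(P,Q) = e(P',Q')^{138} where 138 = 7^{-1} mod 193.
Run Miller on y^2=x^3+135263611845417*x+102951322967454 over F_{192543592103201}: ladder 11000001 (8 bits); e = f_P(D_Q)/f_Q(D_P).
Result: e(P',Q') = 191713088746596 + 30749504757783*t + 83766442587840*t^2 + 108747543824745*t^3 + 27054658959276*t^4 + 75736004483230*t^5.
Thus e_{193}(P,Q) = 456280181248 + 59973908105264*t + 1226419150303*t^2 + 137616884778671*t^3 + 100313667411186*t^4 + 182869578794079*t^5.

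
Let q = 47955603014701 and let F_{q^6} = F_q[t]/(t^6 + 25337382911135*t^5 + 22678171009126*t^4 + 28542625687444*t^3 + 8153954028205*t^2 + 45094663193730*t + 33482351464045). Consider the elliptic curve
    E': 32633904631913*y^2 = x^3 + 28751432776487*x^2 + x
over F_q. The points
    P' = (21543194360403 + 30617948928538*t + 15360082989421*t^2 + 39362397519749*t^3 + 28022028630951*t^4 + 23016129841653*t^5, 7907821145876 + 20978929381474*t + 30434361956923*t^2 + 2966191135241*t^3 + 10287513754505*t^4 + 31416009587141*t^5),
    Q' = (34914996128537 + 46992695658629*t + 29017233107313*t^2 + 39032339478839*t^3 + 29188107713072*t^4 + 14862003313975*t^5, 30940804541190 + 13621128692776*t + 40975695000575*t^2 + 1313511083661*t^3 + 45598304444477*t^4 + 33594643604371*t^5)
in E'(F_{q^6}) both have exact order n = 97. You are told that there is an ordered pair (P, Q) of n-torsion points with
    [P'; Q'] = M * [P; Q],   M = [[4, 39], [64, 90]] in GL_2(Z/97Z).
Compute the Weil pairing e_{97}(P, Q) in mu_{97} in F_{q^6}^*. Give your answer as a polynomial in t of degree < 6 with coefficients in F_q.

10364823915038 + 43237410069699*t + 6715497648608*t^2 + 11104253699465*t^3 + 24954445639925*t^4 + 28920860057968*t^5

Under M = [[4,39],[64,90]] in GL_2(Z/97), e_{97}(P',Q') = e_{97}(P,Q)^(4*90-39*64 mod 97).
Hence e(P,Q) = e(P',Q')^{48} where 48 = 95^{-1} mod 97.
Undo Montgomery via alpha=44560079472844, beta=17608877891022: (a',b')=(21472157229043,43802513952637) over F_{47955603014701}.
n = 97 = (1100001)_2 (7 bits, wt 3); accumulate f_{97,P'}(Q'+S)/f_{97,P'}(S) along the 6-step ladder.
f_P(D_Q)/f_Q(D_P) = 18326192323017 + 45268081571368*t + 7862555200948*t^2 + 42548696031152*t^3 + 41972274125128*t^4 + 20827816854488*t^5.
Hence e(P,Q) = 10364823915038 + 43237410069699*t + 6715497648608*t^2 + 11104253699465*t^3 + 24954445639925*t^4 + 28920860057968*t^5 in F_{47955603014701^6}^*.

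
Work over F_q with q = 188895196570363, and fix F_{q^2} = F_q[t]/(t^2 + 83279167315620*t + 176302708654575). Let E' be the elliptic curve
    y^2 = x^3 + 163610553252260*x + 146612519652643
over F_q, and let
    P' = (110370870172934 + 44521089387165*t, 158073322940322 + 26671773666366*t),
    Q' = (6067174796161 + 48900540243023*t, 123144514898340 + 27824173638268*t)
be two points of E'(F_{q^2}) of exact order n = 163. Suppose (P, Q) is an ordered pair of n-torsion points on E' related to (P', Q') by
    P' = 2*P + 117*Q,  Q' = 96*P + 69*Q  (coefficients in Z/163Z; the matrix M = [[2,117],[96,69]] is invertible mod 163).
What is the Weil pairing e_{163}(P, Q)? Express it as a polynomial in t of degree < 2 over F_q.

Alternating bilinearity on E[163] (values in mu_{163} in F_{188895196570363^2}) gives e(P',Q') = e(P,Q)^det(M).
Inverting 153 mod 163: 114. Thus e_{163}(P,Q) = e(P',Q')^{114}.
Miller loop for e_{163} over F_{188895196570363^2}: bits of 163 = 10100011; 7 double steps + 3 add steps, l/v at each.
e_{163}(P',Q') = 162529534655159 + 100178404283351*t.
e_{163}(P,Q) = (162529534655159 + 100178404283351*t)^{114} = 48576845572532 + 41304612574589*t.

48576845572532 + 41304612574589*t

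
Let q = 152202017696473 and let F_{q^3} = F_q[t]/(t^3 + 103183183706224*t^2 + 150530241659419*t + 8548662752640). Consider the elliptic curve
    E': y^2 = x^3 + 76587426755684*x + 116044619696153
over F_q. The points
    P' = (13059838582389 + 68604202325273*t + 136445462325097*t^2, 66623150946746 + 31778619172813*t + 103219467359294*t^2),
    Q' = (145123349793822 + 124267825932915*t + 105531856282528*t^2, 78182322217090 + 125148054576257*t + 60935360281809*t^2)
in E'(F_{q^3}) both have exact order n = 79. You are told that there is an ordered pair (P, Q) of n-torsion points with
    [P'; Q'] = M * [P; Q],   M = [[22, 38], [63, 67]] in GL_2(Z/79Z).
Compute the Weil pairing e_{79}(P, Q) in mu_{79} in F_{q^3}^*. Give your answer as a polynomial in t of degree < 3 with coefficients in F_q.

49248289011958 + 71365024476719*t + 107979467156426*t^2

Alternating bilinearity on E[79] (values in mu_{79} in F_{152202017696473^3}) gives e(P',Q') = e(P,Q)^det(M).
det(M) mod 79 = 28; its inverse in (Z/79)^* is 48 (check: 28*48 mod 79 = 1).
Double-and-add over 1001111: 7-1 doublings, 5-1 additions; each step l_{T,T}/v_{2T} or l_{T,P'}/v at Q'+S for random S.
The quotient is 75041668794936 + 39806130389659*t + 99470022303630*t^2.
e_{79}(P,Q) = (75041668794936 + 39806130389659*t + 99470022303630*t^2)^{48} = 49248289011958 + 71365024476719*t + 107979467156426*t^2.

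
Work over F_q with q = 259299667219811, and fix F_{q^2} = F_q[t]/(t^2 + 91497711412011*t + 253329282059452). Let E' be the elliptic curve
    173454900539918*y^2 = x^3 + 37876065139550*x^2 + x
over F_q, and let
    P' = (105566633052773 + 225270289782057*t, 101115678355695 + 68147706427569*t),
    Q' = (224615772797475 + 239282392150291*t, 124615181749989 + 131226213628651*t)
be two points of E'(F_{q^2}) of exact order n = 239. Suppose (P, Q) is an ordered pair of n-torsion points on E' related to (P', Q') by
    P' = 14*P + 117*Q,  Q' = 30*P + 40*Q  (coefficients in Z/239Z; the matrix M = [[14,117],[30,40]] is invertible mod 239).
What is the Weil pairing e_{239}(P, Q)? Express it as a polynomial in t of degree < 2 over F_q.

Alternating bilinearity on E[239] (values in mu_{239} in F_{259299667219811^2}) gives e(P',Q') = e(P,Q)^det(M).
14*40 - 117*30 = -2950; reduced mod 239: det = 157, inverse 102.
Set x_W=48967551330705*u+217491539879614, y_W=48967551330705*v; then E': y_W^2=x_W^3+213194050251935*x_W+135702130066545.
Run Miller on y^2=x^3+213194050251935*x+135702130066545 over F_{259299667219811}: ladder 11101111 (8 bits); e = f_P(D_Q)/f_Q(D_P).
So e_{239}(P',Q') = 220286153059291 + 172104959251366*t.
Thus e_{239}(P,Q) = 74477206154151 + 103527143398246*t.

74477206154151 + 103527143398246*t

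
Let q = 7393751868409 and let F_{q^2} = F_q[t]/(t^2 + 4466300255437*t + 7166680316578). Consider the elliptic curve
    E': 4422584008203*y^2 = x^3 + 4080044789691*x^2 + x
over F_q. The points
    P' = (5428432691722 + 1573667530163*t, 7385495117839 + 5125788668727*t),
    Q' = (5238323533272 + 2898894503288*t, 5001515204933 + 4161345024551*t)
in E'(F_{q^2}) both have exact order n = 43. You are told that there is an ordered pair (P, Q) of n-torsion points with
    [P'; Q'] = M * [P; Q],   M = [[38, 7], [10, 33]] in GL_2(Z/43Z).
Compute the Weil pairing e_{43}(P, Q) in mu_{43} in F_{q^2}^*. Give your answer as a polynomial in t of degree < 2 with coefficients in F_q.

5558934138451 + 5077612159253*t

Under M = [[38,7],[10,33]] in GL_2(Z/43), e_{43}(P',Q') = e_{43}(P,Q)^(38*33-7*10 mod 43).
det M = 38*33 - 7*10 = 1184 = 23 (mod 43); 23^{-1} = 15 (mod 43).
Montgomery->Weierstrass: x_W = 3138238338550*x+7214139674141, y_W=3138238338550*y on F_{7393751868409}; lands on y^2=x^3+3828219504109*x+4897560510010.
6-bit Miller (101011) on E'/F_{7393751868409} with a'=3828219504109, b'=4897560510010: accumulate tangent/chord ratios at Q'+S and P'+S'.
e_{43}(P',Q') = 2445651347406 + 1558881785193*t.
Finally e_{43}(P,Q) = 5558934138451 + 5077612159253*t.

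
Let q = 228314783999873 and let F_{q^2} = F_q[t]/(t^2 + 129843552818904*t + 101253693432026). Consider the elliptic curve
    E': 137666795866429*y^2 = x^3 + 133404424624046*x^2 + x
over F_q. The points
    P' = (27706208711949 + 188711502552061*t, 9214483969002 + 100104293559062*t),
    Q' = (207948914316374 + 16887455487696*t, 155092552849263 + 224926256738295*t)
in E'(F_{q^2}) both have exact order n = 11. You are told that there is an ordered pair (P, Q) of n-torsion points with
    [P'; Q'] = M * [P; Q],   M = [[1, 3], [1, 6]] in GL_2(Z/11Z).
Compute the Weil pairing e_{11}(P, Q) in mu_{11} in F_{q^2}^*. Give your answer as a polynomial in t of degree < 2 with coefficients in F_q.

191751077874043 + 114727219518345*t

The 11-Weil pairing on E[11] over F_{228314783999873} is alternating-bilinear: e_{11}(P',Q') = e_{11}(P,Q)^det(M).
Hence e(P,Q) = e(P',Q')^{4} where 4 = 3^{-1} mod 11.
Set x_W=26394577949097*u+226776157097288, y_W=26394577949097*v; then E': y_W^2=x_W^3+90560459719716*x_W+69543935011108.
4-bit Miller (1011) on E'/F_{228314783999873} with a'=90560459719716, b'=69543935011108: accumulate tangent/chord ratios at Q'+S and P'+S'.
So e_{11}(P',Q') = 93290585806266 + 84919825887759*t.
Finally e_{11}(P,Q) = 191751077874043 + 114727219518345*t.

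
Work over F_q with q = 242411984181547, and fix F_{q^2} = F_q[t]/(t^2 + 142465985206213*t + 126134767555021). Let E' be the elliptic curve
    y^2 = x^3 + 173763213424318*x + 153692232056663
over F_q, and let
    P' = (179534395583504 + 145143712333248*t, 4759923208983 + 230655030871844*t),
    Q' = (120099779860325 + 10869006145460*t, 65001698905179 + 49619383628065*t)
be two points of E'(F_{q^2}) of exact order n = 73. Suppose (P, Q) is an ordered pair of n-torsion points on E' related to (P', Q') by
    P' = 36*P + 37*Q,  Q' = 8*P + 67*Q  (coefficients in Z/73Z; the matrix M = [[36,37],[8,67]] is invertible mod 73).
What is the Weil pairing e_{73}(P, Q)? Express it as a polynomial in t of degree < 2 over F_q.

76622913890786 + 83939122924866*t

The 73-Weil pairing on E[73] over F_{242411984181547} is alternating-bilinear: e_{73}(P',Q') = e_{73}(P,Q)^det(M).
So e_{73}(P,Q) = e_{73}(P',Q')^{72}, since 72*72 = 1 mod 73.
n = 73 = (1001001)_2 (7 bits, wt 3); accumulate f_{73,P'}(Q'+S)/f_{73,P'}(S) along the 6-step ladder.
Miller gives e_{73}(P',Q') = 34533910012776 + 158472861256681*t in F_{242411984181547^2}.
Hence e(P,Q) = 76622913890786 + 83939122924866*t in F_{242411984181547^2}^*.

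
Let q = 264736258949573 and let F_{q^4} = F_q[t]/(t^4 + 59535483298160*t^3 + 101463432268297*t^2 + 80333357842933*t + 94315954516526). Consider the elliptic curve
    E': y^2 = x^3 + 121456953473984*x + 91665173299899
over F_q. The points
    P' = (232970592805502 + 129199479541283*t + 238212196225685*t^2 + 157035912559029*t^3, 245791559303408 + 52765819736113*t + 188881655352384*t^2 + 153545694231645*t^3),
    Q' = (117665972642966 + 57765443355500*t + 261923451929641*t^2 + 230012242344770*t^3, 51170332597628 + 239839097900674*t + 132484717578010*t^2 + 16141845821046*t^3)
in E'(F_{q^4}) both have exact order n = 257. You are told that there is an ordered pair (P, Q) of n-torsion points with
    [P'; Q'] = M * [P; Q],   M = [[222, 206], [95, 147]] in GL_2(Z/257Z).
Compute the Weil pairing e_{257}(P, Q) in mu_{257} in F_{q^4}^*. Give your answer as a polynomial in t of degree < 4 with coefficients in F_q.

e_{257}(aP+bQ,cP+dQ) = e_{257}(P,Q)^(ad-bc); with (a,b,c,d)=(222,206,95,147) this gives the det-257 law.
det(M) mod 257 = 214; its inverse in (Z/257)^* is 251 (check: 214*251 mod 257 = 1).
Run Miller on y^2=x^3+121456953473984*x+91665173299899 over F_{264736258949573}: ladder 100000001 (9 bits); e = f_P(D_Q)/f_Q(D_P).
Result: e(P',Q') = 192535568654048 + 225161510592271*t + 174729945981679*t^2 + 148316609512108*t^3.
Hence e(P,Q) = 120873812617271 + 216530041331994*t + 159116116331122*t^2 + 54146015985178*t^3 in F_{264736258949573^4}^*.

120873812617271 + 216530041331994*t + 159116116331122*t^2 + 54146015985178*t^3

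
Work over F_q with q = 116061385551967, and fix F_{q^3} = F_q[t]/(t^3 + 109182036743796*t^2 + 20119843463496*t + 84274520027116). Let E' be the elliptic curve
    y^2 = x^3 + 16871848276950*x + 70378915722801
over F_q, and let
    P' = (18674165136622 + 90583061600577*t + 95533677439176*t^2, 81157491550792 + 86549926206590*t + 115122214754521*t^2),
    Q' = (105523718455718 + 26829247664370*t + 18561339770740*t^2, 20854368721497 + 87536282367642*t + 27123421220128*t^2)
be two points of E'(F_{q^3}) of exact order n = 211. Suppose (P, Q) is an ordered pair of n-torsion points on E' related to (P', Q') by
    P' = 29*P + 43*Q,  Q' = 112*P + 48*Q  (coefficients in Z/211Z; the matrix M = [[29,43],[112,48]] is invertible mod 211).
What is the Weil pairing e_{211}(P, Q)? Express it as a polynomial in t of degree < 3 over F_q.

47929939208516 + 53816506425469*t + 47815766774968*t^2

Since e_{211}(P,P)=e_{211}(Q,Q)=1 and e_{211}(Q,P)=e_{211}(P,Q)^{-1}, expanding e_{211}(29*P + 43*Q,112*P + 48*Q) leaves e(P,Q)^det(M).
det M = 29*48 - 43*112 = -3424 = 163 (mod 211); 163^{-1} = 189 (mod 211).
Double-and-add over 11010011: 8-1 doublings, 5-1 additions; each step l_{T,T}/v_{2T} or l_{T,P'}/v at Q'+S for random S.
The quotient is 72931049512732 + 26618098899542*t + 58612645834930*t^2.
Hence e(P,Q) = 47929939208516 + 53816506425469*t + 47815766774968*t^2 in F_{116061385551967^3}^*.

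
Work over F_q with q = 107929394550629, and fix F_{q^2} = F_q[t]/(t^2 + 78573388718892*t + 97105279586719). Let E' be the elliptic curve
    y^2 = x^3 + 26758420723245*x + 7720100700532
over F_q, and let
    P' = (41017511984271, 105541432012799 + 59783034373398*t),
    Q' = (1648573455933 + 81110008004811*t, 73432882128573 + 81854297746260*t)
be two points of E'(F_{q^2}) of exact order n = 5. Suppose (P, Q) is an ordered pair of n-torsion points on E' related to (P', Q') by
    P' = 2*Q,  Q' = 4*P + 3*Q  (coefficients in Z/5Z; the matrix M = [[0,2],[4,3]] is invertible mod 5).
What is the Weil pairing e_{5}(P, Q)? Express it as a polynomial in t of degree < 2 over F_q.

40422710870638 + 24929382266062*t

e_{5}(aP+bQ,cP+dQ) = e_{5}(P,Q)^(ad-bc); with (a,b,c,d)=(0,2,4,3) this gives the det-5 law.
det M = 0*3 - 2*4 = -8 = 2 (mod 5); 2^{-1} = 3 (mod 5).
n = 5 = (101)_2 (3 bits, wt 2); accumulate f_{5,P'}(Q'+S)/f_{5,P'}(S) along the 2-step ladder.
So e_{5}(P',Q') = 14351531820047 + 97121117576101*t.
Raise to 3: e(P,Q) = 40422710870638 + 24929382266062*t in mu_{5}.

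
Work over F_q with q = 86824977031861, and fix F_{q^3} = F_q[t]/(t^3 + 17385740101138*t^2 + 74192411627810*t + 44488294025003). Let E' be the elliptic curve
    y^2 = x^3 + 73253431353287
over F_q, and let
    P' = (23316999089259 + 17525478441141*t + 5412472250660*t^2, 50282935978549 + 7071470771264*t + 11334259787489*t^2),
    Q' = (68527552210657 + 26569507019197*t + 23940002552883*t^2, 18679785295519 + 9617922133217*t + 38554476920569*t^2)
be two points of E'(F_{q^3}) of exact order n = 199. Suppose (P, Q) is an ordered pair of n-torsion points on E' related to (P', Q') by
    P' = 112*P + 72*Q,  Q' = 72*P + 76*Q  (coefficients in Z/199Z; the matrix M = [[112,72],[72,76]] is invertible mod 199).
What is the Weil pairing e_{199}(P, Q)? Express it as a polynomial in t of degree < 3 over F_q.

38625519395088 + 64936903235050*t + 25659008947340*t^2

Under M = [[112,72],[72,76]] in GL_2(Z/199), e_{199}(P',Q') = e_{199}(P,Q)^(112*76-72*72 mod 199).
So e_{199}(P,Q) = e_{199}(P',Q')^{123}, since 144*123 = 1 mod 199.
Double-and-add over 11000111: 8-1 doublings, 5-1 additions; each step l_{T,T}/v_{2T} or l_{T,P'}/v at Q'+S for random S.
Result: e(P',Q') = 9616116757167 + 84748948122878*t + 47976023782706*t^2.
Raise to 123: e(P,Q) = 38625519395088 + 64936903235050*t + 25659008947340*t^2 in mu_{199}.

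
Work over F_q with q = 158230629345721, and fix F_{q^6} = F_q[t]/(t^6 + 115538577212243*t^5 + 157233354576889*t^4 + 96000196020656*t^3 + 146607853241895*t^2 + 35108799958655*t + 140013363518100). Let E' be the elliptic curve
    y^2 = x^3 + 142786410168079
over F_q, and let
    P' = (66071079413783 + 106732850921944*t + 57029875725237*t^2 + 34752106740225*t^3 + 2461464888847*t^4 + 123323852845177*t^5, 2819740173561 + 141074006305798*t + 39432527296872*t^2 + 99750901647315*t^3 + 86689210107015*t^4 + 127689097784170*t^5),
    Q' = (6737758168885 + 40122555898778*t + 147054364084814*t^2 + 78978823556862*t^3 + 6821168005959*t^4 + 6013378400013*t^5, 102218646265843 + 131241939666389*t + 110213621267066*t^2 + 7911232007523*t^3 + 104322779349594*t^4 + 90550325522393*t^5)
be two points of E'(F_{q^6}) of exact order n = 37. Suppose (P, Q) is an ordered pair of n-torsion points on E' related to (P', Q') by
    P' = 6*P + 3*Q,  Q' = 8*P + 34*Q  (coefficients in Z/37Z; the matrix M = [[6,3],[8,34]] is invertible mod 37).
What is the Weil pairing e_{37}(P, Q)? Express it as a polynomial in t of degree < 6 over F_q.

Alternating bilinearity on E[37] (values in mu_{37} in F_{158230629345721^6}) gives e(P',Q') = e(P,Q)^det(M).
So e_{37}(P,Q) = e_{37}(P',Q')^{22}, since 32*22 = 1 mod 37.
Run Miller on y^2=x^3+142786410168079 over F_{158230629345721}: ladder 100101 (6 bits); e = f_P(D_Q)/f_Q(D_P).
e_{37}(P',Q') = 49751835314093 + 4677773922758*t + 13675673449020*t^2 + 98294252090876*t^3 + 53042263135067*t^4 + 12632591433769*t^5.
(49751835314093 + 4677773922758*t + 13675673449020*t^2 + 98294252090876*t^3 + 53042263135067*t^4 + 12632591433769*t^5)^{22} mod (158230629345721,f) = 51426120581714 + 91708145072526*t + 20462833909360*t^2 + 23311385438668*t^3 + 144847978407399*t^4 + 38582697935570*t^5.

51426120581714 + 91708145072526*t + 20462833909360*t^2 + 23311385438668*t^3 + 144847978407399*t^4 + 38582697935570*t^5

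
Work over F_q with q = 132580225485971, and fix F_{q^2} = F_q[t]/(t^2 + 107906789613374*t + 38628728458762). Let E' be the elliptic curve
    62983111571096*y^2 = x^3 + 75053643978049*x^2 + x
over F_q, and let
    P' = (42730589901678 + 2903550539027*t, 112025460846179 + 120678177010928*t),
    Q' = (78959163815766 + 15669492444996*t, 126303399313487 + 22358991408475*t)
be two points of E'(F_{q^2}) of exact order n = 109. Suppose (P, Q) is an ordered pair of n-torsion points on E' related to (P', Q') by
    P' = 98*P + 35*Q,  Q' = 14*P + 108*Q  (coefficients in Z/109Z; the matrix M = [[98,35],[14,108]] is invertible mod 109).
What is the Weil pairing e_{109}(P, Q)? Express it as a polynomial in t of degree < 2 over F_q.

Under M = [[98,35],[14,108]] in GL_2(Z/109), e_{109}(P',Q') = e_{109}(P,Q)^(98*108-35*14 mod 109).
98*108 - 35*14 = 10094; reduced mod 109: det = 66, inverse 38.
Set x_W=64401120837754*u+88611770475413, y_W=64401120837754*v; then E': y_W^2=x_W^3+131712442193599*x_W+53571997270471.
Miller loop for e_{109} over F_{132580225485971^2}: bits of 109 = 1101101; 6 double steps + 4 add steps, l/v at each.
e_{109}(P',Q') = 92651262411467 + 64772871760583*t.
e_{109}(P,Q) = (92651262411467 + 64772871760583*t)^{38} = 4054323725703 + 23949150458888*t.

4054323725703 + 23949150458888*t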